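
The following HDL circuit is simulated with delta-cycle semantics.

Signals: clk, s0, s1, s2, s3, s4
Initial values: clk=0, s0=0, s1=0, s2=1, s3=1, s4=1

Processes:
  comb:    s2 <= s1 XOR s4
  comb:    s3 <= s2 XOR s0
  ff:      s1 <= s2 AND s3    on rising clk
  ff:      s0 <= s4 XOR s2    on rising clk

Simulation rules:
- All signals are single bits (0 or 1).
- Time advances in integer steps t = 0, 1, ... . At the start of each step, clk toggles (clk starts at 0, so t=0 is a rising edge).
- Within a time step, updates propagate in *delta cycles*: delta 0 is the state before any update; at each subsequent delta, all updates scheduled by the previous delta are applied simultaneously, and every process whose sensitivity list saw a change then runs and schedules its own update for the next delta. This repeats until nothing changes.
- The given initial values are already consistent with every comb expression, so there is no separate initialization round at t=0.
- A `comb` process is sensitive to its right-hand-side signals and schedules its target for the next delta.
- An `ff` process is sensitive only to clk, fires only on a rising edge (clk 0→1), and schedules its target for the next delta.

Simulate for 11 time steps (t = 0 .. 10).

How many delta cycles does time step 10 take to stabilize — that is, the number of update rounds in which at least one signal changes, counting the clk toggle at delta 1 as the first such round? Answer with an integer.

3

[bits: clk,s3,s1,s4,s2,s0]
t=0: Δ0=010110 Δ1=110110 Δ2=111110 Δ3=111100 Δ4=101100 | 4Δ
t=1: Δ0=101100 Δ1=001100 | 1Δ
t=2: Δ0=001100 Δ1=101100 Δ2=100101 Δ3=110111 Δ4=100111 | 4Δ
t=3: Δ0=100111 Δ1=000111 | 1Δ
t=4: Δ0=000111 Δ1=100111 Δ2=100110 Δ3=110110 | 3Δ
t=5: Δ0=110110 Δ1=010110 | 1Δ
t=6: Δ0=010110 Δ1=110110 Δ2=111110 Δ3=111100 Δ4=101100 | 4Δ
t=7: Δ0=101100 Δ1=001100 | 1Δ
t=8: Δ0=001100 Δ1=101100 Δ2=100101 Δ3=110111 Δ4=100111 | 4Δ
t=9: Δ0=100111 Δ1=000111 | 1Δ
t=10: Δ0=000111 Δ1=100111 Δ2=100110 Δ3=110110 | 3Δ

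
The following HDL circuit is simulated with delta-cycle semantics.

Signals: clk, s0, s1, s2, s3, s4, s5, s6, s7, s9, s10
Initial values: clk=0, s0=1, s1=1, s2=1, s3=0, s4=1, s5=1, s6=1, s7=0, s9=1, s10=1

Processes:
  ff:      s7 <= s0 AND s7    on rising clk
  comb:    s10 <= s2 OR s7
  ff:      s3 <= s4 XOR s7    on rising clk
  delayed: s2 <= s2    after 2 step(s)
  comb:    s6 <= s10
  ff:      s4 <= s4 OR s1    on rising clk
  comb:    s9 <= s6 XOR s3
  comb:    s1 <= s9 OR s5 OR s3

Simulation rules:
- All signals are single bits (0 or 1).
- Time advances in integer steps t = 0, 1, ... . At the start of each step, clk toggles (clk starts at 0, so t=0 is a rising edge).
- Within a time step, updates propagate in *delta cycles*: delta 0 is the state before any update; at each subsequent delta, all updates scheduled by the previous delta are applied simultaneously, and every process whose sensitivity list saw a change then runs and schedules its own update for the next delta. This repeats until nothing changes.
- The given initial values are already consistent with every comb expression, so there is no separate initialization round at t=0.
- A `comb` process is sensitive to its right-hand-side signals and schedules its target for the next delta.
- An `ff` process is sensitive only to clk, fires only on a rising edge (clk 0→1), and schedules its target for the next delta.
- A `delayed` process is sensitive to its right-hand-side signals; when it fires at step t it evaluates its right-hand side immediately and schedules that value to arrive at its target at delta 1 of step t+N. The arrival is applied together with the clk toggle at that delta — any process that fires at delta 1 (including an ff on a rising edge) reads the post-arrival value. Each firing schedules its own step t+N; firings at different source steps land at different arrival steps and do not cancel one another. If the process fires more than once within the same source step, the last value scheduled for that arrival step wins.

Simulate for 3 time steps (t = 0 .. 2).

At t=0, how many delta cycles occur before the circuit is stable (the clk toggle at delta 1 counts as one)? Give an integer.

3

t=0 Δ0: s5=1 s6=1 s10=1 s3=0 s9=1 s2=1 s0=1 s1=1 s7=0 clk=0 s4=1
  Δ1: clk:0→1
  Δ2: s3:0→1
  Δ3: s9:1→0
  (3Δ to stable)
t=1 Δ0: s5=1 s6=1 s10=1 s3=1 s9=0 s2=1 s0=1 s1=1 s7=0 clk=1 s4=1
  Δ1: clk:1→0
  (1Δ to stable)
t=2 Δ0: s5=1 s6=1 s10=1 s3=1 s9=0 s2=1 s0=1 s1=1 s7=0 clk=0 s4=1
  Δ1: clk:0→1
  (1Δ to stable)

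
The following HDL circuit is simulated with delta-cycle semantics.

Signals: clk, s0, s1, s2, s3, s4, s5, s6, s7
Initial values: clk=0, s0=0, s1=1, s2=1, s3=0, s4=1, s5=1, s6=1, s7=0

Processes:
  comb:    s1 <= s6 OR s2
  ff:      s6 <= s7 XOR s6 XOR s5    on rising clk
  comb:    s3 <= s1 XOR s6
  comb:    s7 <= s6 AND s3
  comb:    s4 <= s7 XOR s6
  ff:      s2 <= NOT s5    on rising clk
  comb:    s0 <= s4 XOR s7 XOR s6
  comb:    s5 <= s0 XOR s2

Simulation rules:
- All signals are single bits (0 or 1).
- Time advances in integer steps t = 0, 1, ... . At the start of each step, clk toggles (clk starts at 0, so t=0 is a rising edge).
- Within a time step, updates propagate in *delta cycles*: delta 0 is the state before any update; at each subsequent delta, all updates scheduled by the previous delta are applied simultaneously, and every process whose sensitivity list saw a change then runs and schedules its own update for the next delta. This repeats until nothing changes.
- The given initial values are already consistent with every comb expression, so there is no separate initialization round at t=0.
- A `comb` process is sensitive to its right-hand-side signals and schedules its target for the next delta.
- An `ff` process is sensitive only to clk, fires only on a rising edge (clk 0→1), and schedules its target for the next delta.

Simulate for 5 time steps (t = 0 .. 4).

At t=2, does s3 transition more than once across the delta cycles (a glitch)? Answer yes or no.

t=0 Δ0: clk=0 s6=1 s0=0 s5=1 s4=1 s3=0 s2=1 s7=0 s1=1
  Δ1: clk:0→1
  Δ2: s6:1→0, s2:1→0
  Δ3: s0:0→1, s5:1→0, s4:1→0, s3:0→1, s1:1→0
  Δ4: s0:1→0, s5:0→1, s3:1→0
  Δ5: s5:1→0
  (5Δ to stable)
t=1 Δ0: clk=1 s6=0 s0=0 s5=0 s4=0 s3=0 s2=0 s7=0 s1=0
  Δ1: clk:1→0
  (1Δ to stable)
t=2 Δ0: clk=0 s6=0 s0=0 s5=0 s4=0 s3=0 s2=0 s7=0 s1=0
  Δ1: clk:0→1
  Δ2: s2:0→1
  Δ3: s5:0→1, s1:0→1
  Δ4: s3:0→1
  (4Δ to stable)
t=3 Δ0: clk=1 s6=0 s0=0 s5=1 s4=0 s3=1 s2=1 s7=0 s1=1
  Δ1: clk:1→0
  (1Δ to stable)
t=4 Δ0: clk=0 s6=0 s0=0 s5=1 s4=0 s3=1 s2=1 s7=0 s1=1
  Δ1: clk:0→1
  Δ2: s6:0→1, s2:1→0
  Δ3: s0:0→1, s5:1→0, s4:0→1, s3:1→0, s7:0→1
  Δ4: s5:0→1, s4:1→0, s7:1→0
  Δ5: s4:0→1
  Δ6: s0:1→0
  Δ7: s5:1→0
  (7Δ to stable)

no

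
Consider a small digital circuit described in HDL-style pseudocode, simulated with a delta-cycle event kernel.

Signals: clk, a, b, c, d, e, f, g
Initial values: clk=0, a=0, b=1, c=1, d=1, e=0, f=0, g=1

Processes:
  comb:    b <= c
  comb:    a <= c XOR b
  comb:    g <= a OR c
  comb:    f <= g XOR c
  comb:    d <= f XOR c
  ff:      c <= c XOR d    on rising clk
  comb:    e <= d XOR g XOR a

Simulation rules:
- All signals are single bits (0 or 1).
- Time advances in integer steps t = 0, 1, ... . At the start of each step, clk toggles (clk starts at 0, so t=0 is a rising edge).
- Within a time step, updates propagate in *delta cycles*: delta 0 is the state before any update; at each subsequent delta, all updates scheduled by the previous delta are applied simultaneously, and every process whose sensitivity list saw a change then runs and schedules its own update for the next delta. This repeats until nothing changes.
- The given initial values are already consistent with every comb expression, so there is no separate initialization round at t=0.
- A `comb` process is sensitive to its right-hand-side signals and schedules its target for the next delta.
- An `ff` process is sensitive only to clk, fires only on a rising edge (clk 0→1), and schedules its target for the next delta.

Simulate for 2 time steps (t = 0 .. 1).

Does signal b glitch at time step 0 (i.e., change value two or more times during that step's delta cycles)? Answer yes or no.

[bits: c,e,f,clk,d,g,a,b]
t=0: Δ0=10001101 Δ1=10011101 Δ2=00011101 Δ3=00110010 Δ4=01011100 Δ5=00110000 Δ6=00011000 Δ7=01010000 Δ8=00010000 | 8Δ
t=1: Δ0=00010000 Δ1=00000000 | 1Δ

no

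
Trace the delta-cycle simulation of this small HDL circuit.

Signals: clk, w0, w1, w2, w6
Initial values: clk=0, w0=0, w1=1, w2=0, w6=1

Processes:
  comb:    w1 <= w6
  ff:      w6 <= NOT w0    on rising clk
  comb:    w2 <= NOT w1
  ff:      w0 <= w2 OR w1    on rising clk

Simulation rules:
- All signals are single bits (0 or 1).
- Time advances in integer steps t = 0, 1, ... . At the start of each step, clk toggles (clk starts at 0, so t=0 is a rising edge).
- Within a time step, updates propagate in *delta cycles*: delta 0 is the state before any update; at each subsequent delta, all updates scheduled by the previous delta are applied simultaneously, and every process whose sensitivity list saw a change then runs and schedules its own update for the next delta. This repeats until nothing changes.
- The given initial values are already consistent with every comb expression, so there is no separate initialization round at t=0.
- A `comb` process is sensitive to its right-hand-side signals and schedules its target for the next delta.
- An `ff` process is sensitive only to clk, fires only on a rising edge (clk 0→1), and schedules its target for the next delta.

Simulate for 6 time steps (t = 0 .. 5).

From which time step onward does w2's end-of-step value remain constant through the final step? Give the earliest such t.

t0.Δ0 w2=0 w1=1 w0=0 clk=0 w6=1
t0.Δ1 w2=0 w1=1 w0=0 clk=1 w6=1
t0.Δ2 w2=0 w1=1 w0=1 clk=1 w6=1
t1.Δ0 w2=0 w1=1 w0=1 clk=1 w6=1
t1.Δ1 w2=0 w1=1 w0=1 clk=0 w6=1
t2.Δ0 w2=0 w1=1 w0=1 clk=0 w6=1
t2.Δ1 w2=0 w1=1 w0=1 clk=1 w6=1
t2.Δ2 w2=0 w1=1 w0=1 clk=1 w6=0
t2.Δ3 w2=0 w1=0 w0=1 clk=1 w6=0
t2.Δ4 w2=1 w1=0 w0=1 clk=1 w6=0
t3.Δ0 w2=1 w1=0 w0=1 clk=1 w6=0
t3.Δ1 w2=1 w1=0 w0=1 clk=0 w6=0
t4.Δ0 w2=1 w1=0 w0=1 clk=0 w6=0
t4.Δ1 w2=1 w1=0 w0=1 clk=1 w6=0
t5.Δ0 w2=1 w1=0 w0=1 clk=1 w6=0
t5.Δ1 w2=1 w1=0 w0=1 clk=0 w6=0

2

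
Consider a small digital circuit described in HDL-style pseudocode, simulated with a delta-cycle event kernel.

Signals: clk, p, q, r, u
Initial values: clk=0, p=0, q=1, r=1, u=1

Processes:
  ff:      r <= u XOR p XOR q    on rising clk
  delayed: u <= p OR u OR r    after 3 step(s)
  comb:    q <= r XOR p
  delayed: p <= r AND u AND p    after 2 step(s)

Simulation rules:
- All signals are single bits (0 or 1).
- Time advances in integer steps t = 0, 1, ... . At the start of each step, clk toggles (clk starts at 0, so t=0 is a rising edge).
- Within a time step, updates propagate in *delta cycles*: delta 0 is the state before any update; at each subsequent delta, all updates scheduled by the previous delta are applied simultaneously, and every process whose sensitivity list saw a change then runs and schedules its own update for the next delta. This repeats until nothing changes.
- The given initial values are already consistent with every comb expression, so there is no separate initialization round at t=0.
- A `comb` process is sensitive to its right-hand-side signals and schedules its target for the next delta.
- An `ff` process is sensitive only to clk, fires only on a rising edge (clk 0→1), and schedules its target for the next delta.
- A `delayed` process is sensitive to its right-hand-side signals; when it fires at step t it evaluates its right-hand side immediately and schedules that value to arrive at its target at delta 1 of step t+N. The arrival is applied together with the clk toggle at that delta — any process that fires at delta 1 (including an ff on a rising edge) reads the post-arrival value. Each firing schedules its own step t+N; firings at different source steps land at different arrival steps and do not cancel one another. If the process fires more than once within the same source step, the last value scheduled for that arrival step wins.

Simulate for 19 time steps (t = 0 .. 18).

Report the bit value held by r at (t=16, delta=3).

0

t=0 Δ0: u=1 r=1 p=0 q=1 clk=0
  Δ1: clk:0→1
  Δ2: r:1→0
  Δ3: q:1→0
  (3Δ to stable)
t=1 Δ0: u=1 r=0 p=0 q=0 clk=1
  Δ1: clk:1→0
  (1Δ to stable)
t=2 Δ0: u=1 r=0 p=0 q=0 clk=0
  Δ1: clk:0→1
  Δ2: r:0→1
  Δ3: q:0→1
  (3Δ to stable)
t=3 Δ0: u=1 r=1 p=0 q=1 clk=1
  Δ1: clk:1→0
  (1Δ to stable)
t=4 Δ0: u=1 r=1 p=0 q=1 clk=0
  Δ1: clk:0→1
  Δ2: r:1→0
  Δ3: q:1→0
  (3Δ to stable)
t=5 Δ0: u=1 r=0 p=0 q=0 clk=1
  Δ1: clk:1→0
  (1Δ to stable)
t=6 Δ0: u=1 r=0 p=0 q=0 clk=0
  Δ1: clk:0→1
  Δ2: r:0→1
  Δ3: q:0→1
  (3Δ to stable)
t=7 Δ0: u=1 r=1 p=0 q=1 clk=1
  Δ1: clk:1→0
  (1Δ to stable)
t=8 Δ0: u=1 r=1 p=0 q=1 clk=0
  Δ1: clk:0→1
  Δ2: r:1→0
  Δ3: q:1→0
  (3Δ to stable)
t=9 Δ0: u=1 r=0 p=0 q=0 clk=1
  Δ1: clk:1→0
  (1Δ to stable)
t=10 Δ0: u=1 r=0 p=0 q=0 clk=0
  Δ1: clk:0→1
  Δ2: r:0→1
  Δ3: q:0→1
  (3Δ to stable)
t=11 Δ0: u=1 r=1 p=0 q=1 clk=1
  Δ1: clk:1→0
  (1Δ to stable)
t=12 Δ0: u=1 r=1 p=0 q=1 clk=0
  Δ1: clk:0→1
  Δ2: r:1→0
  Δ3: q:1→0
  (3Δ to stable)
t=13 Δ0: u=1 r=0 p=0 q=0 clk=1
  Δ1: clk:1→0
  (1Δ to stable)
t=14 Δ0: u=1 r=0 p=0 q=0 clk=0
  Δ1: clk:0→1
  Δ2: r:0→1
  Δ3: q:0→1
  (3Δ to stable)
t=15 Δ0: u=1 r=1 p=0 q=1 clk=1
  Δ1: clk:1→0
  (1Δ to stable)
t=16 Δ0: u=1 r=1 p=0 q=1 clk=0
  Δ1: clk:0→1
  Δ2: r:1→0
  Δ3: q:1→0
  (3Δ to stable)
t=17 Δ0: u=1 r=0 p=0 q=0 clk=1
  Δ1: clk:1→0
  (1Δ to stable)
t=18 Δ0: u=1 r=0 p=0 q=0 clk=0
  Δ1: clk:0→1
  Δ2: r:0→1
  Δ3: q:0→1
  (3Δ to stable)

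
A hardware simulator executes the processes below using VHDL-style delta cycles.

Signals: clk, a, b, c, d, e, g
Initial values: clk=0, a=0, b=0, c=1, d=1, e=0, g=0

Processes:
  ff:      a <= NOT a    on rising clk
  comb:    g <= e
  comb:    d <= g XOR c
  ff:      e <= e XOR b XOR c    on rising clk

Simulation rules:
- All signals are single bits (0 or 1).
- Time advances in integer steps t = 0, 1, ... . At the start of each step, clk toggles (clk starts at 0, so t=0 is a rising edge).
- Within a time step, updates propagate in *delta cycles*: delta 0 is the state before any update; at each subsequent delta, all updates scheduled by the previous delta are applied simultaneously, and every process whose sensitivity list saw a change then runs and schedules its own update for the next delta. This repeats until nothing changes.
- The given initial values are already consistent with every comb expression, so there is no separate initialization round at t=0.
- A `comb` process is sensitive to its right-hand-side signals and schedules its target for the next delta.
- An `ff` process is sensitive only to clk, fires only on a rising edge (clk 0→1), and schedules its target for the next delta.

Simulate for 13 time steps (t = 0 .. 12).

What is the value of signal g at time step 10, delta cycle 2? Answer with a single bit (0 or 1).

1

t0.Δ0 clk=0 d=1 a=0 e=0 g=0 c=1 b=0
t0.Δ1 clk=1 d=1 a=0 e=0 g=0 c=1 b=0
t0.Δ2 clk=1 d=1 a=1 e=1 g=0 c=1 b=0
t0.Δ3 clk=1 d=1 a=1 e=1 g=1 c=1 b=0
t0.Δ4 clk=1 d=0 a=1 e=1 g=1 c=1 b=0
t1.Δ0 clk=1 d=0 a=1 e=1 g=1 c=1 b=0
t1.Δ1 clk=0 d=0 a=1 e=1 g=1 c=1 b=0
t2.Δ0 clk=0 d=0 a=1 e=1 g=1 c=1 b=0
t2.Δ1 clk=1 d=0 a=1 e=1 g=1 c=1 b=0
t2.Δ2 clk=1 d=0 a=0 e=0 g=1 c=1 b=0
t2.Δ3 clk=1 d=0 a=0 e=0 g=0 c=1 b=0
t2.Δ4 clk=1 d=1 a=0 e=0 g=0 c=1 b=0
t3.Δ0 clk=1 d=1 a=0 e=0 g=0 c=1 b=0
t3.Δ1 clk=0 d=1 a=0 e=0 g=0 c=1 b=0
t4.Δ0 clk=0 d=1 a=0 e=0 g=0 c=1 b=0
t4.Δ1 clk=1 d=1 a=0 e=0 g=0 c=1 b=0
t4.Δ2 clk=1 d=1 a=1 e=1 g=0 c=1 b=0
t4.Δ3 clk=1 d=1 a=1 e=1 g=1 c=1 b=0
t4.Δ4 clk=1 d=0 a=1 e=1 g=1 c=1 b=0
t5.Δ0 clk=1 d=0 a=1 e=1 g=1 c=1 b=0
t5.Δ1 clk=0 d=0 a=1 e=1 g=1 c=1 b=0
t6.Δ0 clk=0 d=0 a=1 e=1 g=1 c=1 b=0
t6.Δ1 clk=1 d=0 a=1 e=1 g=1 c=1 b=0
t6.Δ2 clk=1 d=0 a=0 e=0 g=1 c=1 b=0
t6.Δ3 clk=1 d=0 a=0 e=0 g=0 c=1 b=0
t6.Δ4 clk=1 d=1 a=0 e=0 g=0 c=1 b=0
t7.Δ0 clk=1 d=1 a=0 e=0 g=0 c=1 b=0
t7.Δ1 clk=0 d=1 a=0 e=0 g=0 c=1 b=0
t8.Δ0 clk=0 d=1 a=0 e=0 g=0 c=1 b=0
t8.Δ1 clk=1 d=1 a=0 e=0 g=0 c=1 b=0
t8.Δ2 clk=1 d=1 a=1 e=1 g=0 c=1 b=0
t8.Δ3 clk=1 d=1 a=1 e=1 g=1 c=1 b=0
t8.Δ4 clk=1 d=0 a=1 e=1 g=1 c=1 b=0
t9.Δ0 clk=1 d=0 a=1 e=1 g=1 c=1 b=0
t9.Δ1 clk=0 d=0 a=1 e=1 g=1 c=1 b=0
t10.Δ0 clk=0 d=0 a=1 e=1 g=1 c=1 b=0
t10.Δ1 clk=1 d=0 a=1 e=1 g=1 c=1 b=0
t10.Δ2 clk=1 d=0 a=0 e=0 g=1 c=1 b=0
t10.Δ3 clk=1 d=0 a=0 e=0 g=0 c=1 b=0
t10.Δ4 clk=1 d=1 a=0 e=0 g=0 c=1 b=0
t11.Δ0 clk=1 d=1 a=0 e=0 g=0 c=1 b=0
t11.Δ1 clk=0 d=1 a=0 e=0 g=0 c=1 b=0
t12.Δ0 clk=0 d=1 a=0 e=0 g=0 c=1 b=0
t12.Δ1 clk=1 d=1 a=0 e=0 g=0 c=1 b=0
t12.Δ2 clk=1 d=1 a=1 e=1 g=0 c=1 b=0
t12.Δ3 clk=1 d=1 a=1 e=1 g=1 c=1 b=0
t12.Δ4 clk=1 d=0 a=1 e=1 g=1 c=1 b=0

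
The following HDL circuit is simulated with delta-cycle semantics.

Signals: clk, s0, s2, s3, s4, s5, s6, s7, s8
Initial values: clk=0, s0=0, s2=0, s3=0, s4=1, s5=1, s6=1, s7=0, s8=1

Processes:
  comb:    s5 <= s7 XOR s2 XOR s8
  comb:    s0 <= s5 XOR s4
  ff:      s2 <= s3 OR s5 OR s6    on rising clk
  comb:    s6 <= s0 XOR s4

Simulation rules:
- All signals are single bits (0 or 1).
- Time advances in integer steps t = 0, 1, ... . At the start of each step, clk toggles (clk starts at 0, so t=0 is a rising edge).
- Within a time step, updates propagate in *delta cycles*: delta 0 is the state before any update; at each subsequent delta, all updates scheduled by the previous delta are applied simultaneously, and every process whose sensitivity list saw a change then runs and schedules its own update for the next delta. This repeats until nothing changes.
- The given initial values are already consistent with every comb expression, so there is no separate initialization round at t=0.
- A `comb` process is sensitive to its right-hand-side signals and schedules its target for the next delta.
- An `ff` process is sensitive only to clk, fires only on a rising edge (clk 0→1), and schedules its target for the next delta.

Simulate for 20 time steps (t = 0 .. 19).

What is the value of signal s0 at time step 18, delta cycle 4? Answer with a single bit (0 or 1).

0

t0.Δ0 s0=0 s3=0 s6=1 s2=0 s5=1 clk=0 s8=1 s4=1 s7=0
t0.Δ1 s0=0 s3=0 s6=1 s2=0 s5=1 clk=1 s8=1 s4=1 s7=0
t0.Δ2 s0=0 s3=0 s6=1 s2=1 s5=1 clk=1 s8=1 s4=1 s7=0
t0.Δ3 s0=0 s3=0 s6=1 s2=1 s5=0 clk=1 s8=1 s4=1 s7=0
t0.Δ4 s0=1 s3=0 s6=1 s2=1 s5=0 clk=1 s8=1 s4=1 s7=0
t0.Δ5 s0=1 s3=0 s6=0 s2=1 s5=0 clk=1 s8=1 s4=1 s7=0
t1.Δ0 s0=1 s3=0 s6=0 s2=1 s5=0 clk=1 s8=1 s4=1 s7=0
t1.Δ1 s0=1 s3=0 s6=0 s2=1 s5=0 clk=0 s8=1 s4=1 s7=0
t2.Δ0 s0=1 s3=0 s6=0 s2=1 s5=0 clk=0 s8=1 s4=1 s7=0
t2.Δ1 s0=1 s3=0 s6=0 s2=1 s5=0 clk=1 s8=1 s4=1 s7=0
t2.Δ2 s0=1 s3=0 s6=0 s2=0 s5=0 clk=1 s8=1 s4=1 s7=0
t2.Δ3 s0=1 s3=0 s6=0 s2=0 s5=1 clk=1 s8=1 s4=1 s7=0
t2.Δ4 s0=0 s3=0 s6=0 s2=0 s5=1 clk=1 s8=1 s4=1 s7=0
t2.Δ5 s0=0 s3=0 s6=1 s2=0 s5=1 clk=1 s8=1 s4=1 s7=0
t3.Δ0 s0=0 s3=0 s6=1 s2=0 s5=1 clk=1 s8=1 s4=1 s7=0
t3.Δ1 s0=0 s3=0 s6=1 s2=0 s5=1 clk=0 s8=1 s4=1 s7=0
t4.Δ0 s0=0 s3=0 s6=1 s2=0 s5=1 clk=0 s8=1 s4=1 s7=0
t4.Δ1 s0=0 s3=0 s6=1 s2=0 s5=1 clk=1 s8=1 s4=1 s7=0
t4.Δ2 s0=0 s3=0 s6=1 s2=1 s5=1 clk=1 s8=1 s4=1 s7=0
t4.Δ3 s0=0 s3=0 s6=1 s2=1 s5=0 clk=1 s8=1 s4=1 s7=0
t4.Δ4 s0=1 s3=0 s6=1 s2=1 s5=0 clk=1 s8=1 s4=1 s7=0
t4.Δ5 s0=1 s3=0 s6=0 s2=1 s5=0 clk=1 s8=1 s4=1 s7=0
t5.Δ0 s0=1 s3=0 s6=0 s2=1 s5=0 clk=1 s8=1 s4=1 s7=0
t5.Δ1 s0=1 s3=0 s6=0 s2=1 s5=0 clk=0 s8=1 s4=1 s7=0
t6.Δ0 s0=1 s3=0 s6=0 s2=1 s5=0 clk=0 s8=1 s4=1 s7=0
t6.Δ1 s0=1 s3=0 s6=0 s2=1 s5=0 clk=1 s8=1 s4=1 s7=0
t6.Δ2 s0=1 s3=0 s6=0 s2=0 s5=0 clk=1 s8=1 s4=1 s7=0
t6.Δ3 s0=1 s3=0 s6=0 s2=0 s5=1 clk=1 s8=1 s4=1 s7=0
t6.Δ4 s0=0 s3=0 s6=0 s2=0 s5=1 clk=1 s8=1 s4=1 s7=0
t6.Δ5 s0=0 s3=0 s6=1 s2=0 s5=1 clk=1 s8=1 s4=1 s7=0
t7.Δ0 s0=0 s3=0 s6=1 s2=0 s5=1 clk=1 s8=1 s4=1 s7=0
t7.Δ1 s0=0 s3=0 s6=1 s2=0 s5=1 clk=0 s8=1 s4=1 s7=0
t8.Δ0 s0=0 s3=0 s6=1 s2=0 s5=1 clk=0 s8=1 s4=1 s7=0
t8.Δ1 s0=0 s3=0 s6=1 s2=0 s5=1 clk=1 s8=1 s4=1 s7=0
t8.Δ2 s0=0 s3=0 s6=1 s2=1 s5=1 clk=1 s8=1 s4=1 s7=0
t8.Δ3 s0=0 s3=0 s6=1 s2=1 s5=0 clk=1 s8=1 s4=1 s7=0
t8.Δ4 s0=1 s3=0 s6=1 s2=1 s5=0 clk=1 s8=1 s4=1 s7=0
t8.Δ5 s0=1 s3=0 s6=0 s2=1 s5=0 clk=1 s8=1 s4=1 s7=0
t9.Δ0 s0=1 s3=0 s6=0 s2=1 s5=0 clk=1 s8=1 s4=1 s7=0
t9.Δ1 s0=1 s3=0 s6=0 s2=1 s5=0 clk=0 s8=1 s4=1 s7=0
t10.Δ0 s0=1 s3=0 s6=0 s2=1 s5=0 clk=0 s8=1 s4=1 s7=0
t10.Δ1 s0=1 s3=0 s6=0 s2=1 s5=0 clk=1 s8=1 s4=1 s7=0
t10.Δ2 s0=1 s3=0 s6=0 s2=0 s5=0 clk=1 s8=1 s4=1 s7=0
t10.Δ3 s0=1 s3=0 s6=0 s2=0 s5=1 clk=1 s8=1 s4=1 s7=0
t10.Δ4 s0=0 s3=0 s6=0 s2=0 s5=1 clk=1 s8=1 s4=1 s7=0
t10.Δ5 s0=0 s3=0 s6=1 s2=0 s5=1 clk=1 s8=1 s4=1 s7=0
t11.Δ0 s0=0 s3=0 s6=1 s2=0 s5=1 clk=1 s8=1 s4=1 s7=0
t11.Δ1 s0=0 s3=0 s6=1 s2=0 s5=1 clk=0 s8=1 s4=1 s7=0
t12.Δ0 s0=0 s3=0 s6=1 s2=0 s5=1 clk=0 s8=1 s4=1 s7=0
t12.Δ1 s0=0 s3=0 s6=1 s2=0 s5=1 clk=1 s8=1 s4=1 s7=0
t12.Δ2 s0=0 s3=0 s6=1 s2=1 s5=1 clk=1 s8=1 s4=1 s7=0
t12.Δ3 s0=0 s3=0 s6=1 s2=1 s5=0 clk=1 s8=1 s4=1 s7=0
t12.Δ4 s0=1 s3=0 s6=1 s2=1 s5=0 clk=1 s8=1 s4=1 s7=0
t12.Δ5 s0=1 s3=0 s6=0 s2=1 s5=0 clk=1 s8=1 s4=1 s7=0
t13.Δ0 s0=1 s3=0 s6=0 s2=1 s5=0 clk=1 s8=1 s4=1 s7=0
t13.Δ1 s0=1 s3=0 s6=0 s2=1 s5=0 clk=0 s8=1 s4=1 s7=0
t14.Δ0 s0=1 s3=0 s6=0 s2=1 s5=0 clk=0 s8=1 s4=1 s7=0
t14.Δ1 s0=1 s3=0 s6=0 s2=1 s5=0 clk=1 s8=1 s4=1 s7=0
t14.Δ2 s0=1 s3=0 s6=0 s2=0 s5=0 clk=1 s8=1 s4=1 s7=0
t14.Δ3 s0=1 s3=0 s6=0 s2=0 s5=1 clk=1 s8=1 s4=1 s7=0
t14.Δ4 s0=0 s3=0 s6=0 s2=0 s5=1 clk=1 s8=1 s4=1 s7=0
t14.Δ5 s0=0 s3=0 s6=1 s2=0 s5=1 clk=1 s8=1 s4=1 s7=0
t15.Δ0 s0=0 s3=0 s6=1 s2=0 s5=1 clk=1 s8=1 s4=1 s7=0
t15.Δ1 s0=0 s3=0 s6=1 s2=0 s5=1 clk=0 s8=1 s4=1 s7=0
t16.Δ0 s0=0 s3=0 s6=1 s2=0 s5=1 clk=0 s8=1 s4=1 s7=0
t16.Δ1 s0=0 s3=0 s6=1 s2=0 s5=1 clk=1 s8=1 s4=1 s7=0
t16.Δ2 s0=0 s3=0 s6=1 s2=1 s5=1 clk=1 s8=1 s4=1 s7=0
t16.Δ3 s0=0 s3=0 s6=1 s2=1 s5=0 clk=1 s8=1 s4=1 s7=0
t16.Δ4 s0=1 s3=0 s6=1 s2=1 s5=0 clk=1 s8=1 s4=1 s7=0
t16.Δ5 s0=1 s3=0 s6=0 s2=1 s5=0 clk=1 s8=1 s4=1 s7=0
t17.Δ0 s0=1 s3=0 s6=0 s2=1 s5=0 clk=1 s8=1 s4=1 s7=0
t17.Δ1 s0=1 s3=0 s6=0 s2=1 s5=0 clk=0 s8=1 s4=1 s7=0
t18.Δ0 s0=1 s3=0 s6=0 s2=1 s5=0 clk=0 s8=1 s4=1 s7=0
t18.Δ1 s0=1 s3=0 s6=0 s2=1 s5=0 clk=1 s8=1 s4=1 s7=0
t18.Δ2 s0=1 s3=0 s6=0 s2=0 s5=0 clk=1 s8=1 s4=1 s7=0
t18.Δ3 s0=1 s3=0 s6=0 s2=0 s5=1 clk=1 s8=1 s4=1 s7=0
t18.Δ4 s0=0 s3=0 s6=0 s2=0 s5=1 clk=1 s8=1 s4=1 s7=0
t18.Δ5 s0=0 s3=0 s6=1 s2=0 s5=1 clk=1 s8=1 s4=1 s7=0
t19.Δ0 s0=0 s3=0 s6=1 s2=0 s5=1 clk=1 s8=1 s4=1 s7=0
t19.Δ1 s0=0 s3=0 s6=1 s2=0 s5=1 clk=0 s8=1 s4=1 s7=0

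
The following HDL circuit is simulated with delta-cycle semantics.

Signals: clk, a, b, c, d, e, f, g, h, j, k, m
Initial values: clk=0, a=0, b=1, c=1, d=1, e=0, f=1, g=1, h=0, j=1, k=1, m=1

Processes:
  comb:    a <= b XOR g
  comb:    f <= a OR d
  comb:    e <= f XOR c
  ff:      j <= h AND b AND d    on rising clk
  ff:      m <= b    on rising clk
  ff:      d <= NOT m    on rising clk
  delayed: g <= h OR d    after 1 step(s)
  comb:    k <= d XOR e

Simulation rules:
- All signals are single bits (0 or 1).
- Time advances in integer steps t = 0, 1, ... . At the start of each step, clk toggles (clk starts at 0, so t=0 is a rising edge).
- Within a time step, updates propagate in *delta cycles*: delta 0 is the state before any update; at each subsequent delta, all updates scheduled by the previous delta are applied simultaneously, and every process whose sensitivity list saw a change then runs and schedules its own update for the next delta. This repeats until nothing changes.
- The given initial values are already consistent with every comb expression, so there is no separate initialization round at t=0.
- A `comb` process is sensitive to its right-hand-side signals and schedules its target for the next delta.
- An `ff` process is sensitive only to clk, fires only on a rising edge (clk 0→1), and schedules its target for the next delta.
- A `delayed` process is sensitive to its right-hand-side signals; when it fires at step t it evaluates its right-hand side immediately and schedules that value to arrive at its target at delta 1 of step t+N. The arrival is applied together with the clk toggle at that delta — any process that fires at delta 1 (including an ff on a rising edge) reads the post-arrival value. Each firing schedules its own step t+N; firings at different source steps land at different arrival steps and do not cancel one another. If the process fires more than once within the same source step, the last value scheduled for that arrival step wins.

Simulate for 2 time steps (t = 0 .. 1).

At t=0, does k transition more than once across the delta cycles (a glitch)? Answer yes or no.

yes

t=0 Δ0: clk=0 d=1 j=1 g=1 h=0 a=0 f=1 e=0 b=1 c=1 m=1 k=1
  Δ1: clk:0→1
  Δ2: d:1→0, j:1→0
  Δ3: f:1→0, k:1→0
  Δ4: e:0→1
  Δ5: k:0→1
  (5Δ to stable)
t=1 Δ0: clk=1 d=0 j=0 g=1 h=0 a=0 f=0 e=1 b=1 c=1 m=1 k=1
  Δ1: clk:1→0, g:1→0
  Δ2: a:0→1
  Δ3: f:0→1
  Δ4: e:1→0
  Δ5: k:1→0
  (5Δ to stable)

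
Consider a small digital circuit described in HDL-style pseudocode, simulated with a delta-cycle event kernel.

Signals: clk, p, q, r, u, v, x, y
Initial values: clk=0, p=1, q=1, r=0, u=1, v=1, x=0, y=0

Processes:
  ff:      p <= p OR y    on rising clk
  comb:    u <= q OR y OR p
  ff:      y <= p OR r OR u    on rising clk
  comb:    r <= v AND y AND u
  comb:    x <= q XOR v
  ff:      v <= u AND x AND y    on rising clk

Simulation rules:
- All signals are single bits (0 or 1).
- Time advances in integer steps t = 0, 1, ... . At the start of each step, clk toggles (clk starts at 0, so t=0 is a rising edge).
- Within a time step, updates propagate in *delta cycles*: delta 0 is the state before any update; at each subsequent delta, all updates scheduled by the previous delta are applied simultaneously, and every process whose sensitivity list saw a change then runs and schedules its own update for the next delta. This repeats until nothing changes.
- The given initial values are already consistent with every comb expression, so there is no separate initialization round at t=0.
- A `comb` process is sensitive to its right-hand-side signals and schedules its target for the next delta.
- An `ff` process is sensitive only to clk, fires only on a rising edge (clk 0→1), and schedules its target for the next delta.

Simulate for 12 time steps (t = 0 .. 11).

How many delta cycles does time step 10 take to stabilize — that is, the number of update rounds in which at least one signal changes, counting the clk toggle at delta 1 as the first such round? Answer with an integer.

3

[bits: r,y,clk,x,q,v,p,u]
t=0: Δ0=00001111 Δ1=00101111 Δ2=01101011 Δ3=01111011 | 3Δ
t=1: Δ0=01111011 Δ1=01011011 | 1Δ
t=2: Δ0=01011011 Δ1=01111011 Δ2=01111111 Δ3=11101111 | 3Δ
t=3: Δ0=11101111 Δ1=11001111 | 1Δ
t=4: Δ0=11001111 Δ1=11101111 Δ2=11101011 Δ3=01111011 | 3Δ
t=5: Δ0=01111011 Δ1=01011011 | 1Δ
t=6: Δ0=01011011 Δ1=01111011 Δ2=01111111 Δ3=11101111 | 3Δ
t=7: Δ0=11101111 Δ1=11001111 | 1Δ
t=8: Δ0=11001111 Δ1=11101111 Δ2=11101011 Δ3=01111011 | 3Δ
t=9: Δ0=01111011 Δ1=01011011 | 1Δ
t=10: Δ0=01011011 Δ1=01111011 Δ2=01111111 Δ3=11101111 | 3Δ
t=11: Δ0=11101111 Δ1=11001111 | 1Δ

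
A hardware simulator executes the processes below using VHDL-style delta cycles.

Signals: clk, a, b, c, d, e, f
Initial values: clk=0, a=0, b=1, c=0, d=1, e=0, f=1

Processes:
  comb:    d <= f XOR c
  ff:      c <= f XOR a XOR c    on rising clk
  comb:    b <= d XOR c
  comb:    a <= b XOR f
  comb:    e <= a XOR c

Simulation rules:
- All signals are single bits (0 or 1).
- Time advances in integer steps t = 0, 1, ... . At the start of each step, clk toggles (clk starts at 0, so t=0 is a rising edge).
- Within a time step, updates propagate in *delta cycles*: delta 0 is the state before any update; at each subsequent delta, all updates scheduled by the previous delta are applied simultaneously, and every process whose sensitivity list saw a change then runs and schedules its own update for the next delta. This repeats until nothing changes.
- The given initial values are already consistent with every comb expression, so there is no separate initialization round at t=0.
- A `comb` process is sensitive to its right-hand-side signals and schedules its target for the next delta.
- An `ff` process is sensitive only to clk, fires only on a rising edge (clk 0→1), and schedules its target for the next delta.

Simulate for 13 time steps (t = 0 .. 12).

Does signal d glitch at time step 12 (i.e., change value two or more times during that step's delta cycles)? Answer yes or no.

no

[bits: d,a,clk,e,c,b,f]
t=0: Δ0=1000011 Δ1=1010011 Δ2=1010111 Δ3=0011101 Δ4=0111111 Δ5=0010111 Δ6=0011111 | 6Δ
t=1: Δ0=0011111 Δ1=0001111 | 1Δ
t=2: Δ0=0001111 Δ1=0011111 Δ2=0011011 Δ3=1010001 Δ4=1110011 Δ5=1011011 Δ6=1010011 | 6Δ
t=3: Δ0=1010011 Δ1=1000011 | 1Δ
t=4: Δ0=1000011 Δ1=1010011 Δ2=1010111 Δ3=0011101 Δ4=0111111 Δ5=0010111 Δ6=0011111 | 6Δ
t=5: Δ0=0011111 Δ1=0001111 | 1Δ
t=6: Δ0=0001111 Δ1=0011111 Δ2=0011011 Δ3=1010001 Δ4=1110011 Δ5=1011011 Δ6=1010011 | 6Δ
t=7: Δ0=1010011 Δ1=1000011 | 1Δ
t=8: Δ0=1000011 Δ1=1010011 Δ2=1010111 Δ3=0011101 Δ4=0111111 Δ5=0010111 Δ6=0011111 | 6Δ
t=9: Δ0=0011111 Δ1=0001111 | 1Δ
t=10: Δ0=0001111 Δ1=0011111 Δ2=0011011 Δ3=1010001 Δ4=1110011 Δ5=1011011 Δ6=1010011 | 6Δ
t=11: Δ0=1010011 Δ1=1000011 | 1Δ
t=12: Δ0=1000011 Δ1=1010011 Δ2=1010111 Δ3=0011101 Δ4=0111111 Δ5=0010111 Δ6=0011111 | 6Δ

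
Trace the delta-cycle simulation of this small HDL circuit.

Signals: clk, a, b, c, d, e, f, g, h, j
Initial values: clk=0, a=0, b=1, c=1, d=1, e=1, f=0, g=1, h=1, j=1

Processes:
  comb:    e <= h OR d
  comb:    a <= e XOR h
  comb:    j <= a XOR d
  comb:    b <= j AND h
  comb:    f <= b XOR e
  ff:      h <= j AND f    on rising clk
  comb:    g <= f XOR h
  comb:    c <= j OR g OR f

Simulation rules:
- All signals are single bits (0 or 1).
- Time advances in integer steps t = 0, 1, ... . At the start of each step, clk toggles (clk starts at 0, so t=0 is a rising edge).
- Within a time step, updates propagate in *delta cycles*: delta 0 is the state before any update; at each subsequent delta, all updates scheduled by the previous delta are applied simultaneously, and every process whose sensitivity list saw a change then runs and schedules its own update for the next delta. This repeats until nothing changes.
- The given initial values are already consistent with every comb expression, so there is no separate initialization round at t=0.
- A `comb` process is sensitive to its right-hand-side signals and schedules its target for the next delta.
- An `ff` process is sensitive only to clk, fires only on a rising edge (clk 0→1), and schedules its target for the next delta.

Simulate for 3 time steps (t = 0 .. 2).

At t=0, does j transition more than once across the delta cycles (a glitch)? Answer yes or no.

no

t0.Δ0 g=1 a=0 h=1 clk=0 c=1 b=1 e=1 f=0 j=1 d=1
t0.Δ1 g=1 a=0 h=1 clk=1 c=1 b=1 e=1 f=0 j=1 d=1
t0.Δ2 g=1 a=0 h=0 clk=1 c=1 b=1 e=1 f=0 j=1 d=1
t0.Δ3 g=0 a=1 h=0 clk=1 c=1 b=0 e=1 f=0 j=1 d=1
t0.Δ4 g=0 a=1 h=0 clk=1 c=1 b=0 e=1 f=1 j=0 d=1
t0.Δ5 g=1 a=1 h=0 clk=1 c=1 b=0 e=1 f=1 j=0 d=1
t1.Δ0 g=1 a=1 h=0 clk=1 c=1 b=0 e=1 f=1 j=0 d=1
t1.Δ1 g=1 a=1 h=0 clk=0 c=1 b=0 e=1 f=1 j=0 d=1
t2.Δ0 g=1 a=1 h=0 clk=0 c=1 b=0 e=1 f=1 j=0 d=1
t2.Δ1 g=1 a=1 h=0 clk=1 c=1 b=0 e=1 f=1 j=0 d=1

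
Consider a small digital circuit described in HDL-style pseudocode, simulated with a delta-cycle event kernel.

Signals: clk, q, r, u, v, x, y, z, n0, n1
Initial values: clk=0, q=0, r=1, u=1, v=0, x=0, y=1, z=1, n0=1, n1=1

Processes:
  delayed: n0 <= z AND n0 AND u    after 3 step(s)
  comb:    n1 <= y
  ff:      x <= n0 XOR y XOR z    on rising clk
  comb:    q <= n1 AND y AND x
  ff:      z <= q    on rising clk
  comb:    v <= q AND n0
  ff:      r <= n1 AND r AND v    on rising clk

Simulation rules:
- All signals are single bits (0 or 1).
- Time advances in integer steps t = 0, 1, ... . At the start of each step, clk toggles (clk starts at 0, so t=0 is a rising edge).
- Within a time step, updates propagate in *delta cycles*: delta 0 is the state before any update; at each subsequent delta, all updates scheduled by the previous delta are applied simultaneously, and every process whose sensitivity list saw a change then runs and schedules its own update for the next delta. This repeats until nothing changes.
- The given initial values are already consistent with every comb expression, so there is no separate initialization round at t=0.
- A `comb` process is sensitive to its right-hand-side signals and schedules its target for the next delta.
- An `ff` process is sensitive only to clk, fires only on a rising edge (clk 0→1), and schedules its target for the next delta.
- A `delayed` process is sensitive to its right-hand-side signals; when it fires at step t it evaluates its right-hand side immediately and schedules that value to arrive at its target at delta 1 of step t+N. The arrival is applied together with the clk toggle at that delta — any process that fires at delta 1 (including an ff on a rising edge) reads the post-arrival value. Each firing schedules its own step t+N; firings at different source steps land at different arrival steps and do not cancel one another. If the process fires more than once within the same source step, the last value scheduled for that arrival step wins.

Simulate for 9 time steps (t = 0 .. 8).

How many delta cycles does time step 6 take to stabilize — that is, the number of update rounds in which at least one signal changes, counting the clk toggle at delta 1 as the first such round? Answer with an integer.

[bits: clk,x,r,n0,n1,y,u,v,q,z]
t=0: Δ0=0011111001 Δ1=1011111001 Δ2=1101111000 Δ3=1101111010 Δ4=1101111110 | 4Δ
t=1: Δ0=1101111110 Δ1=0101111110 | 1Δ
t=2: Δ0=0101111110 Δ1=1101111110 Δ2=1001111111 Δ3=1001111101 Δ4=1001111001 | 4Δ
t=3: Δ0=1001111001 Δ1=0000111001 | 1Δ
t=4: Δ0=0000111001 Δ1=1000111001 Δ2=1000111000 | 2Δ
t=5: Δ0=1000111000 Δ1=0001111000 | 1Δ
t=6: Δ0=0001111000 Δ1=1000111000 Δ2=1100111000 Δ3=1100111010 | 3Δ
t=7: Δ0=1100111010 Δ1=0100111010 | 1Δ
t=8: Δ0=0100111010 Δ1=1100111010 Δ2=1100111011 | 2Δ

3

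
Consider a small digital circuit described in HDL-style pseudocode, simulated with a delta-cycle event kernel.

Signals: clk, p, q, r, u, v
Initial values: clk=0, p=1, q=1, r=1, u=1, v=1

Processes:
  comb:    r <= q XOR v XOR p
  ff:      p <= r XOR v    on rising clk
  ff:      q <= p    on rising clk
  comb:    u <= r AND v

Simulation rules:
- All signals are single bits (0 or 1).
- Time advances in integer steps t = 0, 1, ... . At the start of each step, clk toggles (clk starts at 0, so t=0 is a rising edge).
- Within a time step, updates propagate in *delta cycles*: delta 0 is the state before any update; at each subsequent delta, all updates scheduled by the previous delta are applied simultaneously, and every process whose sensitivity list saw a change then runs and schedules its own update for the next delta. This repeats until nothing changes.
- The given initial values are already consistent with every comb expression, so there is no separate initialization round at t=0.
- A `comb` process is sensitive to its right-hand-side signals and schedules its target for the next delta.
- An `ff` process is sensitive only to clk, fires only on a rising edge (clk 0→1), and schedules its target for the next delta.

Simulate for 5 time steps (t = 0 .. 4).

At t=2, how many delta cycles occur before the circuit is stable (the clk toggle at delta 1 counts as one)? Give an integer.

2

t0.Δ0 q=1 clk=0 u=1 p=1 r=1 v=1
t0.Δ1 q=1 clk=1 u=1 p=1 r=1 v=1
t0.Δ2 q=1 clk=1 u=1 p=0 r=1 v=1
t0.Δ3 q=1 clk=1 u=1 p=0 r=0 v=1
t0.Δ4 q=1 clk=1 u=0 p=0 r=0 v=1
t1.Δ0 q=1 clk=1 u=0 p=0 r=0 v=1
t1.Δ1 q=1 clk=0 u=0 p=0 r=0 v=1
t2.Δ0 q=1 clk=0 u=0 p=0 r=0 v=1
t2.Δ1 q=1 clk=1 u=0 p=0 r=0 v=1
t2.Δ2 q=0 clk=1 u=0 p=1 r=0 v=1
t3.Δ0 q=0 clk=1 u=0 p=1 r=0 v=1
t3.Δ1 q=0 clk=0 u=0 p=1 r=0 v=1
t4.Δ0 q=0 clk=0 u=0 p=1 r=0 v=1
t4.Δ1 q=0 clk=1 u=0 p=1 r=0 v=1
t4.Δ2 q=1 clk=1 u=0 p=1 r=0 v=1
t4.Δ3 q=1 clk=1 u=0 p=1 r=1 v=1
t4.Δ4 q=1 clk=1 u=1 p=1 r=1 v=1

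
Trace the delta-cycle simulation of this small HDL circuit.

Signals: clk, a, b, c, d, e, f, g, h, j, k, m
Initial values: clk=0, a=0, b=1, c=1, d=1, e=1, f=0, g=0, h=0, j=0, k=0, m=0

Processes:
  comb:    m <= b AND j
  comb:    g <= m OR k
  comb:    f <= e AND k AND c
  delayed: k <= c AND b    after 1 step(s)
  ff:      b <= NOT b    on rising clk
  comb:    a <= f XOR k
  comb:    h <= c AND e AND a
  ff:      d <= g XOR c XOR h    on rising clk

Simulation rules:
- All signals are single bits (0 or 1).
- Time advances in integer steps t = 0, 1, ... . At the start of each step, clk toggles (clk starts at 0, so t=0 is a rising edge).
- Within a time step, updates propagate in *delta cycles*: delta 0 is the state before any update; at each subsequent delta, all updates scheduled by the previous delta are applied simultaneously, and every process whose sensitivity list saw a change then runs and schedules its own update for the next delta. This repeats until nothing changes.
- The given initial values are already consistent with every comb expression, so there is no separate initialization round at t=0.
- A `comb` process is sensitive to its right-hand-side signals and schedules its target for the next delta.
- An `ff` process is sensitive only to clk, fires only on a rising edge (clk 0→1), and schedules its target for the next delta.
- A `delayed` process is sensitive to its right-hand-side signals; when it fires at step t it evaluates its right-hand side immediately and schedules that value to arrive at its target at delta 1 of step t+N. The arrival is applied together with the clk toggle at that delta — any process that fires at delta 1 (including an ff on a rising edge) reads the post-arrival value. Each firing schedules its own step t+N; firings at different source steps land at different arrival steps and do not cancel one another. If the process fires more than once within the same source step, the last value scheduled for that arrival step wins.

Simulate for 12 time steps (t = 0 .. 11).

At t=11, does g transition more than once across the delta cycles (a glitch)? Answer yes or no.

no

t=0 Δ0: clk=0 k=0 h=0 m=0 g=0 a=0 c=1 e=1 b=1 f=0 d=1 j=0
  Δ1: clk:0→1
  Δ2: b:1→0
  (2Δ to stable)
t=1 Δ0: clk=1 k=0 h=0 m=0 g=0 a=0 c=1 e=1 b=0 f=0 d=1 j=0
  Δ1: clk:1→0
  (1Δ to stable)
t=2 Δ0: clk=0 k=0 h=0 m=0 g=0 a=0 c=1 e=1 b=0 f=0 d=1 j=0
  Δ1: clk:0→1
  Δ2: b:0→1
  (2Δ to stable)
t=3 Δ0: clk=1 k=0 h=0 m=0 g=0 a=0 c=1 e=1 b=1 f=0 d=1 j=0
  Δ1: clk:1→0, k:0→1
  Δ2: g:0→1, a:0→1, f:0→1
  Δ3: h:0→1, a:1→0
  Δ4: h:1→0
  (4Δ to stable)
t=4 Δ0: clk=0 k=1 h=0 m=0 g=1 a=0 c=1 e=1 b=1 f=1 d=1 j=0
  Δ1: clk:0→1
  Δ2: b:1→0, d:1→0
  (2Δ to stable)
t=5 Δ0: clk=1 k=1 h=0 m=0 g=1 a=0 c=1 e=1 b=0 f=1 d=0 j=0
  Δ1: clk:1→0, k:1→0
  Δ2: g:1→0, a:0→1, f:1→0
  Δ3: h:0→1, a:1→0
  Δ4: h:1→0
  (4Δ to stable)
t=6 Δ0: clk=0 k=0 h=0 m=0 g=0 a=0 c=1 e=1 b=0 f=0 d=0 j=0
  Δ1: clk:0→1
  Δ2: b:0→1, d:0→1
  (2Δ to stable)
t=7 Δ0: clk=1 k=0 h=0 m=0 g=0 a=0 c=1 e=1 b=1 f=0 d=1 j=0
  Δ1: clk:1→0, k:0→1
  Δ2: g:0→1, a:0→1, f:0→1
  Δ3: h:0→1, a:1→0
  Δ4: h:1→0
  (4Δ to stable)
t=8 Δ0: clk=0 k=1 h=0 m=0 g=1 a=0 c=1 e=1 b=1 f=1 d=1 j=0
  Δ1: clk:0→1
  Δ2: b:1→0, d:1→0
  (2Δ to stable)
t=9 Δ0: clk=1 k=1 h=0 m=0 g=1 a=0 c=1 e=1 b=0 f=1 d=0 j=0
  Δ1: clk:1→0, k:1→0
  Δ2: g:1→0, a:0→1, f:1→0
  Δ3: h:0→1, a:1→0
  Δ4: h:1→0
  (4Δ to stable)
t=10 Δ0: clk=0 k=0 h=0 m=0 g=0 a=0 c=1 e=1 b=0 f=0 d=0 j=0
  Δ1: clk:0→1
  Δ2: b:0→1, d:0→1
  (2Δ to stable)
t=11 Δ0: clk=1 k=0 h=0 m=0 g=0 a=0 c=1 e=1 b=1 f=0 d=1 j=0
  Δ1: clk:1→0, k:0→1
  Δ2: g:0→1, a:0→1, f:0→1
  Δ3: h:0→1, a:1→0
  Δ4: h:1→0
  (4Δ to stable)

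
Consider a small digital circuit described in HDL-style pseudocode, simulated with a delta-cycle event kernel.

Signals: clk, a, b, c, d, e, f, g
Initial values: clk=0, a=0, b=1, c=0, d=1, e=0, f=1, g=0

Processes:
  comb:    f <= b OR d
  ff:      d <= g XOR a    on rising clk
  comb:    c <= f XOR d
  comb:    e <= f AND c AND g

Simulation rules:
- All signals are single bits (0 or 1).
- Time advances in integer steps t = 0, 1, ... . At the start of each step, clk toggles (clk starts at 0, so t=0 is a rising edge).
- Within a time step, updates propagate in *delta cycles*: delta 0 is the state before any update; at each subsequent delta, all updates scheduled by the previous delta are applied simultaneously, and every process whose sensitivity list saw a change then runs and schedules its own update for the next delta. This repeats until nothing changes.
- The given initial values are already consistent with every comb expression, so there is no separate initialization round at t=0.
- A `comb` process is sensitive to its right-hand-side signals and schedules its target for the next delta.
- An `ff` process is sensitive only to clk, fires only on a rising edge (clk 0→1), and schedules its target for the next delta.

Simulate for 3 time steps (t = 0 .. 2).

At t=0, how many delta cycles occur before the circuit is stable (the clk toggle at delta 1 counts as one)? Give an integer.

t=0 Δ0: clk=0 c=0 d=1 g=0 a=0 f=1 e=0 b=1
  Δ1: clk:0→1
  Δ2: d:1→0
  Δ3: c:0→1
  (3Δ to stable)
t=1 Δ0: clk=1 c=1 d=0 g=0 a=0 f=1 e=0 b=1
  Δ1: clk:1→0
  (1Δ to stable)
t=2 Δ0: clk=0 c=1 d=0 g=0 a=0 f=1 e=0 b=1
  Δ1: clk:0→1
  (1Δ to stable)

3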